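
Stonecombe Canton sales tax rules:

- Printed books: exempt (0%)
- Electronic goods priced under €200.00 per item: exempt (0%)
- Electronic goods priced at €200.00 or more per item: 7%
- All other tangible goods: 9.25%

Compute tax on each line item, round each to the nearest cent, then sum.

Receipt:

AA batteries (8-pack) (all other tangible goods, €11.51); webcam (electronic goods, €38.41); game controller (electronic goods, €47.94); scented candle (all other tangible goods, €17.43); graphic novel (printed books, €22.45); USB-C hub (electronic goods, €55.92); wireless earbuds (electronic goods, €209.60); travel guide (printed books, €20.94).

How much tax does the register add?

AA batteries (8-pack) €11.51: all other tangible goods → 9.25% → €1.06
Webcam €38.41: electronic goods, under €200.00 → 0% → €0.00
Game controller €47.94: electronic goods, under €200.00 → 0% → €0.00
Scented candle €17.43: all other tangible goods → 9.25% → €1.61
Graphic novel €22.45: printed books → 0% → €0.00
USB-C hub €55.92: electronic goods, under €200.00 → 0% → €0.00
Wireless earbuds €209.60: electronic goods, €200.00 or more → 7% → €14.67
Travel guide €20.94: printed books → 0% → €0.00
Total tax = €1.06 + €1.61 + €14.67 = €17.34

€17.34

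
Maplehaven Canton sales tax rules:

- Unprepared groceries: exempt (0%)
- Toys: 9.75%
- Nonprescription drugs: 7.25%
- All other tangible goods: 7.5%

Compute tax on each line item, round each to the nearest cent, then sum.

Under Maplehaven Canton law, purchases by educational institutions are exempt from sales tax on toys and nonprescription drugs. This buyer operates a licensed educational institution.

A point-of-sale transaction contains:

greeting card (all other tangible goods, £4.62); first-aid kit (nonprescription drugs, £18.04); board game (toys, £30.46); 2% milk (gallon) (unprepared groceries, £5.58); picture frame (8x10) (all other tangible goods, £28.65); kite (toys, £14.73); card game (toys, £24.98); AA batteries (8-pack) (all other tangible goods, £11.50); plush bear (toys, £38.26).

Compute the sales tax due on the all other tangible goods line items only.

Greeting card £4.62: all other tangible goods → 7.5% → £0.35
Picture frame (8x10) £28.65: all other tangible goods → 7.5% → £2.15
AA batteries (8-pack) £11.50: all other tangible goods → 7.5% → £0.86
Tax on all other tangible goods = £0.35 + £2.15 + £0.86 = £3.36

£3.36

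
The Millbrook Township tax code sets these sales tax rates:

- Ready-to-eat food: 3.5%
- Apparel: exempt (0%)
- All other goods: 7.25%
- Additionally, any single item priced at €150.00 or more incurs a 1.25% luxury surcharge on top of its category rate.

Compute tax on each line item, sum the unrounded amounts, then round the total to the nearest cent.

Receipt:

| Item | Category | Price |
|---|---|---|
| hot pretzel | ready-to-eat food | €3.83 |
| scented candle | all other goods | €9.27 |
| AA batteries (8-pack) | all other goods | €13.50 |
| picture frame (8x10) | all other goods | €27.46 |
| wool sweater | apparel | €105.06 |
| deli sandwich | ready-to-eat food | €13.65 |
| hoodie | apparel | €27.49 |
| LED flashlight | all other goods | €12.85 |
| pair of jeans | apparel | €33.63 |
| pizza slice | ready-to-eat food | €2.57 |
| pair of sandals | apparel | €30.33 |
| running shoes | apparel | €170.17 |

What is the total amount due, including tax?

€457.21

Hot pretzel €3.83: ready-to-eat food → 3.5% → €0.13405
Scented candle €9.27: all other goods → 7.25% → €0.672075
AA batteries (8-pack) €13.50: all other goods → 7.25% → €0.97875
Picture frame (8x10) €27.46: all other goods → 7.25% → €1.99085
Wool sweater €105.06: apparel → 0% → €0.00
Deli sandwich €13.65: ready-to-eat food → 3.5% → €0.47775
Hoodie €27.49: apparel → 0% → €0.00
LED flashlight €12.85: all other goods → 7.25% → €0.931625
Pair of jeans €33.63: apparel → 0% → €0.00
Pizza slice €2.57: ready-to-eat food → 3.5% → €0.08995
Pair of sandals €30.33: apparel → 0% → €0.00
Running shoes €170.17: apparel → 0% + 1.25% surcharge = 1.25% → €2.127125
Subtotal = €449.81; unrounded tax = €7.402175 → €7.40; total due = €457.21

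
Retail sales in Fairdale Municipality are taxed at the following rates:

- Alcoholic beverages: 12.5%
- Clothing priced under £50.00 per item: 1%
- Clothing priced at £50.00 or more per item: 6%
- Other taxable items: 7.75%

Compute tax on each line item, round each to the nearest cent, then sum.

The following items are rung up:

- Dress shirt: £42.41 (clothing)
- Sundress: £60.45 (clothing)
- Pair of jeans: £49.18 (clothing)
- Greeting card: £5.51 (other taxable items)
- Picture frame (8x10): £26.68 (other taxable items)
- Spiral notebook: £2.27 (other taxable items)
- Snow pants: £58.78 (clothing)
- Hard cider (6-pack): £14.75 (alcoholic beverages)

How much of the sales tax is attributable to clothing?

Dress shirt £42.41: clothing, under £50.00 → 1% → £0.42
Sundress £60.45: clothing, £50.00 or more → 6% → £3.63
Pair of jeans £49.18: clothing, under £50.00 → 1% → £0.49
Snow pants £58.78: clothing, £50.00 or more → 6% → £3.53
Tax on clothing = £0.42 + £3.63 + £0.49 + £3.53 = £8.07

£8.07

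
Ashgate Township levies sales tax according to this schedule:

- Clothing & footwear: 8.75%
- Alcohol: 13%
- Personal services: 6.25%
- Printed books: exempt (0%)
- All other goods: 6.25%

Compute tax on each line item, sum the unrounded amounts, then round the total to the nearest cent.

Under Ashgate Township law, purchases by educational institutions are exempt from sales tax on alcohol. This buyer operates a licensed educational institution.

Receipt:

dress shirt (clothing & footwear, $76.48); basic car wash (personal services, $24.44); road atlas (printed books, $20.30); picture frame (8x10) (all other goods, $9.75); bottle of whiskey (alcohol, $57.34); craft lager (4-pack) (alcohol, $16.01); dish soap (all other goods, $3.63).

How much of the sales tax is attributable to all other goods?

Picture frame (8x10) $9.75: all other goods → 6.25% → $0.609375
Dish soap $3.63: all other goods → 6.25% → $0.226875
Tax on all other goods: unrounded sum = $0.83625 → $0.84

$0.84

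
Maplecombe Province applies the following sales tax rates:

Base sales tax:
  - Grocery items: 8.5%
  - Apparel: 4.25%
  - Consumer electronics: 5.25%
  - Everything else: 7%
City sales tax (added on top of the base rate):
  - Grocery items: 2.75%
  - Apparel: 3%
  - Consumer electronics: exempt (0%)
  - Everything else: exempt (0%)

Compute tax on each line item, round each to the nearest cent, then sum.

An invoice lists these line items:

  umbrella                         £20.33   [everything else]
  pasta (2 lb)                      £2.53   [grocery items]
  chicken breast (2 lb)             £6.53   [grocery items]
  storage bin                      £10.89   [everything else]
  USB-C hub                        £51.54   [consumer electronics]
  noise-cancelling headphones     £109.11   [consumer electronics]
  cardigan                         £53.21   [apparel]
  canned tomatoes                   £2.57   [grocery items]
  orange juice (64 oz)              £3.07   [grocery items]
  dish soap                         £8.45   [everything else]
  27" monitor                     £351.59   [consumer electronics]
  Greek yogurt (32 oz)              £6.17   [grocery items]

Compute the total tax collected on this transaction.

£35.87

Umbrella £20.33: everything else → 7% + 0% city = 7% → £1.42
Pasta (2 lb) £2.53: grocery items → 8.5% + 2.75% city = 11.25% → £0.28
Chicken breast (2 lb) £6.53: grocery items → 8.5% + 2.75% city = 11.25% → £0.73
Storage bin £10.89: everything else → 7% + 0% city = 7% → £0.76
USB-C hub £51.54: consumer electronics → 5.25% + 0% city = 5.25% → £2.71
Noise-cancelling headphones £109.11: consumer electronics → 5.25% + 0% city = 5.25% → £5.73
Cardigan £53.21: apparel → 4.25% + 3% city = 7.25% → £3.86
Canned tomatoes £2.57: grocery items → 8.5% + 2.75% city = 11.25% → £0.29
Orange juice (64 oz) £3.07: grocery items → 8.5% + 2.75% city = 11.25% → £0.35
Dish soap £8.45: everything else → 7% + 0% city = 7% → £0.59
27" monitor £351.59: consumer electronics → 5.25% + 0% city = 5.25% → £18.46
Greek yogurt (32 oz) £6.17: grocery items → 8.5% + 2.75% city = 11.25% → £0.69
Total tax = £1.42 + £0.28 + £0.73 + £0.76 + £2.71 + £5.73 + £3.86 + £0.29 + £0.35 + £0.59 + £18.46 + £0.69 = £35.87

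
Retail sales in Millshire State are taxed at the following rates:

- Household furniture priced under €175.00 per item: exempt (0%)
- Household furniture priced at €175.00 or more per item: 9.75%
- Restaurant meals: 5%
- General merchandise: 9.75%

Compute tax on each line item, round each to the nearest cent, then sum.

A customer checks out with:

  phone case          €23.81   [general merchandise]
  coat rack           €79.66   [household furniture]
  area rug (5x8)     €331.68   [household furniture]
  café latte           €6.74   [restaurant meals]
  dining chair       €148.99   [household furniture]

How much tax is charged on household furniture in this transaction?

Coat rack €79.66: household furniture, under €175.00 → 0% → €0.00
Area rug (5x8) €331.68: household furniture, €175.00 or more → 9.75% → €32.34
Dining chair €148.99: household furniture, under €175.00 → 0% → €0.00
Tax on household furniture = €0.00 + €32.34 + €0.00 = €32.34

€32.34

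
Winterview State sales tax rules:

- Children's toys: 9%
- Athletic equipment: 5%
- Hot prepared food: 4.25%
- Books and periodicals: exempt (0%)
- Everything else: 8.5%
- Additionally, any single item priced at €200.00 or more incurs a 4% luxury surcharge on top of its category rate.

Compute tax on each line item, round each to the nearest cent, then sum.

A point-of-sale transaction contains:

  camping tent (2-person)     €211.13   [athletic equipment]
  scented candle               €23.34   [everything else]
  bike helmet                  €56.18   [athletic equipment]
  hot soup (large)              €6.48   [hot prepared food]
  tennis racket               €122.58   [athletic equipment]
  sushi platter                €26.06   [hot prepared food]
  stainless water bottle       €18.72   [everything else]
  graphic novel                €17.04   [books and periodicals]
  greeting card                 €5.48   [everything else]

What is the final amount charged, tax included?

€520.38

Camping tent (2-person) €211.13: athletic equipment → 5% + 4% surcharge = 9% → €19.00
Scented candle €23.34: everything else → 8.5% → €1.98
Bike helmet €56.18: athletic equipment → 5% → €2.81
Hot soup (large) €6.48: hot prepared food → 4.25% → €0.28
Tennis racket €122.58: athletic equipment → 5% → €6.13
Sushi platter €26.06: hot prepared food → 4.25% → €1.11
Stainless water bottle €18.72: everything else → 8.5% → €1.59
Graphic novel €17.04: books and periodicals → 0% → €0.00
Greeting card €5.48: everything else → 8.5% → €0.47
Subtotal = €487.01; tax = €33.37; total due = €520.38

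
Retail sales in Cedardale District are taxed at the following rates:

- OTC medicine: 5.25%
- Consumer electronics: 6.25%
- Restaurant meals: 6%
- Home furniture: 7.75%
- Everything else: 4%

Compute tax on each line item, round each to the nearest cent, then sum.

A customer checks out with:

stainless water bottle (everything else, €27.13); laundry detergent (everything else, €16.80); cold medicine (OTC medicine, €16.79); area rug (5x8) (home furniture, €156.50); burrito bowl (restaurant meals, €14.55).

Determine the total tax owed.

Stainless water bottle €27.13: everything else → 4% → €1.09
Laundry detergent €16.80: everything else → 4% → €0.67
Cold medicine €16.79: OTC medicine → 5.25% → €0.88
Area rug (5x8) €156.50: home furniture → 7.75% → €12.13
Burrito bowl €14.55: restaurant meals → 6% → €0.87
Total tax = €1.09 + €0.67 + €0.88 + €12.13 + €0.87 = €15.64

€15.64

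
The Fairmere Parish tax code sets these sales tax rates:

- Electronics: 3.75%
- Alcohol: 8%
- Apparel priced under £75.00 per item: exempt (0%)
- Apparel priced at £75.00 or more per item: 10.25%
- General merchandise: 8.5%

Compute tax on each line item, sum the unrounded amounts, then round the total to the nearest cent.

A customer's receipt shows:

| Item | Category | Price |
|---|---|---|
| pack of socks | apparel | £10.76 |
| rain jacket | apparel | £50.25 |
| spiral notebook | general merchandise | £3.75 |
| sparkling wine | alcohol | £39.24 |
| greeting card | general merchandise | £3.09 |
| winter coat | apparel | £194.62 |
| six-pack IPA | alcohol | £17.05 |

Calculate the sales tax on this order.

£25.03

Pack of socks £10.76: apparel, under £75.00 → 0% → £0.00
Rain jacket £50.25: apparel, under £75.00 → 0% → £0.00
Spiral notebook £3.75: general merchandise → 8.5% → £0.31875
Sparkling wine £39.24: alcohol → 8% → £3.1392
Greeting card £3.09: general merchandise → 8.5% → £0.26265
Winter coat £194.62: apparel, £75.00 or more → 10.25% → £19.94855
Six-pack IPA £17.05: alcohol → 8% → £1.364
Unrounded tax sum = £25.03315 → £25.03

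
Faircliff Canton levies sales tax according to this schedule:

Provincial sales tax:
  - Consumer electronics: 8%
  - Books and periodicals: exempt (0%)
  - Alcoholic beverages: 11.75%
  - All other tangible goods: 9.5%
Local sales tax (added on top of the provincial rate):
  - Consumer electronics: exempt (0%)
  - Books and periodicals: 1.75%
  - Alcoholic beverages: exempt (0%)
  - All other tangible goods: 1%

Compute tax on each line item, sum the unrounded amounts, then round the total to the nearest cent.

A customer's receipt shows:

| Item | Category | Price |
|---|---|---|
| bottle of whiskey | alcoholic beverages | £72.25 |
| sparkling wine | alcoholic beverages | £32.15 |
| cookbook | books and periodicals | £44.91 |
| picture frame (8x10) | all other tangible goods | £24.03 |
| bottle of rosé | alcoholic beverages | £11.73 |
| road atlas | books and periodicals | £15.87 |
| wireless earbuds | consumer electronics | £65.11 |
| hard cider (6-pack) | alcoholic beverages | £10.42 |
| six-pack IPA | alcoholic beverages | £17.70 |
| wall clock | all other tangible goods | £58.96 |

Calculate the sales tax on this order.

£31.94

Bottle of whiskey £72.25: alcoholic beverages → 11.75% + 0% local = 11.75% → £8.489375
Sparkling wine £32.15: alcoholic beverages → 11.75% + 0% local = 11.75% → £3.777625
Cookbook £44.91: books and periodicals → 0% + 1.75% local = 1.75% → £0.785925
Picture frame (8x10) £24.03: all other tangible goods → 9.5% + 1% local = 10.5% → £2.52315
Bottle of rosé £11.73: alcoholic beverages → 11.75% + 0% local = 11.75% → £1.378275
Road atlas £15.87: books and periodicals → 0% + 1.75% local = 1.75% → £0.277725
Wireless earbuds £65.11: consumer electronics → 8% + 0% local = 8% → £5.2088
Hard cider (6-pack) £10.42: alcoholic beverages → 11.75% + 0% local = 11.75% → £1.22435
Six-pack IPA £17.70: alcoholic beverages → 11.75% + 0% local = 11.75% → £2.07975
Wall clock £58.96: all other tangible goods → 9.5% + 1% local = 10.5% → £6.1908
Unrounded tax sum = £31.935775 → £31.94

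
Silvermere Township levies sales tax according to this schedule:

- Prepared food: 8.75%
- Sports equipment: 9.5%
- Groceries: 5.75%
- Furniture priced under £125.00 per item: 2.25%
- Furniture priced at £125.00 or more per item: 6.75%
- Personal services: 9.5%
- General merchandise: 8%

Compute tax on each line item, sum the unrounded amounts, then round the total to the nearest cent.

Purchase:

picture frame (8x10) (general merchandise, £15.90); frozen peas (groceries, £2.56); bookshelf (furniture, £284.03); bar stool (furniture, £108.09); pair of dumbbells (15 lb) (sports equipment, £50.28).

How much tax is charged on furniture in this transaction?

Bookshelf £284.03: furniture, £125.00 or more → 6.75% → £19.172025
Bar stool £108.09: furniture, under £125.00 → 2.25% → £2.432025
Tax on furniture: unrounded sum = £21.60405 → £21.60

£21.60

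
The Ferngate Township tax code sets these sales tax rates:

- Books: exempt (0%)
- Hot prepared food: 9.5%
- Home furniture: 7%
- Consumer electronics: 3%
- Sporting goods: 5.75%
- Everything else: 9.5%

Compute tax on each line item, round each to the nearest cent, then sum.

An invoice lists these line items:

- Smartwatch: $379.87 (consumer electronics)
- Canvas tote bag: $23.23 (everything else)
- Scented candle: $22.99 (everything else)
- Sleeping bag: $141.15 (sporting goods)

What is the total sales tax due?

$23.91

Smartwatch $379.87: consumer electronics → 3% → $11.40
Canvas tote bag $23.23: everything else → 9.5% → $2.21
Scented candle $22.99: everything else → 9.5% → $2.18
Sleeping bag $141.15: sporting goods → 5.75% → $8.12
Total tax = $11.40 + $2.21 + $2.18 + $8.12 = $23.91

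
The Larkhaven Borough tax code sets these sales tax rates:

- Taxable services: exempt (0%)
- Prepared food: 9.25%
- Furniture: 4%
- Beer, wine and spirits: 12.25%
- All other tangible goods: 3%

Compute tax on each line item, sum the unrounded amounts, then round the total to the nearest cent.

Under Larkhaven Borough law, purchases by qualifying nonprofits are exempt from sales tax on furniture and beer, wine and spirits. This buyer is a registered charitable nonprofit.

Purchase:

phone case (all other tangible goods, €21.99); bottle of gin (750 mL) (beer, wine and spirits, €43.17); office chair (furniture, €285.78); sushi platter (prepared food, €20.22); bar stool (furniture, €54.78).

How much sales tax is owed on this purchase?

Phone case €21.99: all other tangible goods → 3% → €0.6597
Bottle of gin (750 mL) €43.17: beer, wine and spirits, buyer-exempt → 0% → €0.00
Office chair €285.78: furniture, buyer-exempt → 0% → €0.00
Sushi platter €20.22: prepared food → 9.25% → €1.87035
Bar stool €54.78: furniture, buyer-exempt → 0% → €0.00
Unrounded tax sum = €2.53005 → €2.53

€2.53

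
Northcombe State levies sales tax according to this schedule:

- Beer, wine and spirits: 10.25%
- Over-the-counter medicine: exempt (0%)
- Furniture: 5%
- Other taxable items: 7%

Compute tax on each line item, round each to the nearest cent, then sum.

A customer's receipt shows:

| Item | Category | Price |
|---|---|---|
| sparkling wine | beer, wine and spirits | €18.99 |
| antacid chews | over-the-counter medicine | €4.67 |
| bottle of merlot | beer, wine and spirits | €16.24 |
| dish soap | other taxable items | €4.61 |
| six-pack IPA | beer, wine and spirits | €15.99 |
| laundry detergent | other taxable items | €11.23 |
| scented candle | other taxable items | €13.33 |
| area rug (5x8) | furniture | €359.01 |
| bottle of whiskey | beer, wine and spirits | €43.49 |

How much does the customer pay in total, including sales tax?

€517.26

Sparkling wine €18.99: beer, wine and spirits → 10.25% → €1.95
Antacid chews €4.67: over-the-counter medicine → 0% → €0.00
Bottle of merlot €16.24: beer, wine and spirits → 10.25% → €1.66
Dish soap €4.61: other taxable items → 7% → €0.32
Six-pack IPA €15.99: beer, wine and spirits → 10.25% → €1.64
Laundry detergent €11.23: other taxable items → 7% → €0.79
Scented candle €13.33: other taxable items → 7% → €0.93
Area rug (5x8) €359.01: furniture → 5% → €17.95
Bottle of whiskey €43.49: beer, wine and spirits → 10.25% → €4.46
Subtotal = €487.56; tax = €29.70; total due = €517.26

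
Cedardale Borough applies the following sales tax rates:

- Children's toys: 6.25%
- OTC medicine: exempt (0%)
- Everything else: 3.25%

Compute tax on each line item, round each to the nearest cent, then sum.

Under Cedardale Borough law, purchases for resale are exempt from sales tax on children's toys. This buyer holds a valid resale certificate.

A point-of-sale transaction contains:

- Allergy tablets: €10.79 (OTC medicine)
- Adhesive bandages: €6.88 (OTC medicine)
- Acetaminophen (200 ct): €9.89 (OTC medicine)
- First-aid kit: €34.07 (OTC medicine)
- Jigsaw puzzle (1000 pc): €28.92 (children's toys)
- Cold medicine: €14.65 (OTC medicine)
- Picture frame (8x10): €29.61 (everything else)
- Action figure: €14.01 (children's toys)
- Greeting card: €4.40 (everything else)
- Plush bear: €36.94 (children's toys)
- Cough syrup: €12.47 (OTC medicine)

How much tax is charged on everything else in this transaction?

Picture frame (8x10) €29.61: everything else → 3.25% → €0.96
Greeting card €4.40: everything else → 3.25% → €0.14
Tax on everything else = €0.96 + €0.14 = €1.10

€1.10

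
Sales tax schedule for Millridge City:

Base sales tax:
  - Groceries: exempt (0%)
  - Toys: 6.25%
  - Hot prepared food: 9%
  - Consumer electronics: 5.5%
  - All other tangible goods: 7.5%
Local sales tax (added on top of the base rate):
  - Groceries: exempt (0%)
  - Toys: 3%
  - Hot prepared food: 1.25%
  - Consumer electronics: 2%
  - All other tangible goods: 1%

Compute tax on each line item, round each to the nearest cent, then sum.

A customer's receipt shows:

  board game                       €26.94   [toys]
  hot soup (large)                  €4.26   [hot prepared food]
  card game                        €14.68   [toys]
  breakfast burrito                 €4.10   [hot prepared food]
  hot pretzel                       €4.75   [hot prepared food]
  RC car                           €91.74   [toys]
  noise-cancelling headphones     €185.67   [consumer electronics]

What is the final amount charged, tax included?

€359.76

Board game €26.94: toys → 6.25% + 3% local = 9.25% → €2.49
Hot soup (large) €4.26: hot prepared food → 9% + 1.25% local = 10.25% → €0.44
Card game €14.68: toys → 6.25% + 3% local = 9.25% → €1.36
Breakfast burrito €4.10: hot prepared food → 9% + 1.25% local = 10.25% → €0.42
Hot pretzel €4.75: hot prepared food → 9% + 1.25% local = 10.25% → €0.49
RC car €91.74: toys → 6.25% + 3% local = 9.25% → €8.49
Noise-cancelling headphones €185.67: consumer electronics → 5.5% + 2% local = 7.5% → €13.93
Subtotal = €332.14; tax = €27.62; total due = €359.76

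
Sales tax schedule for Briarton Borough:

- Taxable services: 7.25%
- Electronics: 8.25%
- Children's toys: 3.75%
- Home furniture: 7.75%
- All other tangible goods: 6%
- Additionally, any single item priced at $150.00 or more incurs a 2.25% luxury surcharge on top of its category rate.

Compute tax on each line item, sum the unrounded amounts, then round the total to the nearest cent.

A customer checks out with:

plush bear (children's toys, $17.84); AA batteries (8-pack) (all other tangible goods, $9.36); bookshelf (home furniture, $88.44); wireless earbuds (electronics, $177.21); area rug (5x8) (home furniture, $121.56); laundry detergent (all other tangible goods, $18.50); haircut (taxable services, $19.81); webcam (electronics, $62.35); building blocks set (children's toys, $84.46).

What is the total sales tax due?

Plush bear $17.84: children's toys → 3.75% → $0.669
AA batteries (8-pack) $9.36: all other tangible goods → 6% → $0.5616
Bookshelf $88.44: home furniture → 7.75% → $6.8541
Wireless earbuds $177.21: electronics → 8.25% + 2.25% surcharge = 10.5% → $18.60705
Area rug (5x8) $121.56: home furniture → 7.75% → $9.4209
Laundry detergent $18.50: all other tangible goods → 6% → $1.11
Haircut $19.81: taxable services → 7.25% → $1.436225
Webcam $62.35: electronics → 8.25% → $5.143875
Building blocks set $84.46: children's toys → 3.75% → $3.16725
Unrounded tax sum = $46.97 → $46.97

$46.97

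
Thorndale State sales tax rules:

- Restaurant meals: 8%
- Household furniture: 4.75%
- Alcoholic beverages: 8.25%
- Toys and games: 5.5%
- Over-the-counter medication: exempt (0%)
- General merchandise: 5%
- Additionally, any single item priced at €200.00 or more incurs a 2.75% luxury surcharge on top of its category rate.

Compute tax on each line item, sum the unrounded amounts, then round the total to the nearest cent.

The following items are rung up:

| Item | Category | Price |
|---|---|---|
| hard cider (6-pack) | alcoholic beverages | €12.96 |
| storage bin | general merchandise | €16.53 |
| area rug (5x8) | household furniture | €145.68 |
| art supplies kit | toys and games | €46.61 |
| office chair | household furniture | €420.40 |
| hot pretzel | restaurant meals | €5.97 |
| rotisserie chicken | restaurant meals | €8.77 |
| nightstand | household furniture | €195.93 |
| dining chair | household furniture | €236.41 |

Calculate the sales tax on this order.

Hard cider (6-pack) €12.96: alcoholic beverages → 8.25% → €1.0692
Storage bin €16.53: general merchandise → 5% → €0.8265
Area rug (5x8) €145.68: household furniture → 4.75% → €6.9198
Art supplies kit €46.61: toys and games → 5.5% → €2.56355
Office chair €420.40: household furniture → 4.75% + 2.75% surcharge = 7.5% → €31.53
Hot pretzel €5.97: restaurant meals → 8% → €0.4776
Rotisserie chicken €8.77: restaurant meals → 8% → €0.7016
Nightstand €195.93: household furniture → 4.75% → €9.306675
Dining chair €236.41: household furniture → 4.75% + 2.75% surcharge = 7.5% → €17.73075
Unrounded tax sum = €71.125675 → €71.13

€71.13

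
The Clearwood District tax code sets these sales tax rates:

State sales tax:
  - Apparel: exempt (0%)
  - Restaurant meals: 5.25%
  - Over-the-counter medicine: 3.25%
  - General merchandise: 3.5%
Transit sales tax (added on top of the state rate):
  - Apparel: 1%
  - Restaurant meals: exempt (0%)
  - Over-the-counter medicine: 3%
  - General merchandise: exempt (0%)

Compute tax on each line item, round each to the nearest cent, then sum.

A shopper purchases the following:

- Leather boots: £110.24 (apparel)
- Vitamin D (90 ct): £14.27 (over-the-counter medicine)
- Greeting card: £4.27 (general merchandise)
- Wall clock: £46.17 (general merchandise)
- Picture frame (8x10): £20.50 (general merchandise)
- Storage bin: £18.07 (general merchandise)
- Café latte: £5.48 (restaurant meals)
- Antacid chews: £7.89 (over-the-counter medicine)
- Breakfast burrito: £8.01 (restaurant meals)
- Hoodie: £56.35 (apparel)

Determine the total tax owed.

£6.87

Leather boots £110.24: apparel → 0% + 1% transit = 1% → £1.10
Vitamin D (90 ct) £14.27: over-the-counter medicine → 3.25% + 3% transit = 6.25% → £0.89
Greeting card £4.27: general merchandise → 3.5% + 0% transit = 3.5% → £0.15
Wall clock £46.17: general merchandise → 3.5% + 0% transit = 3.5% → £1.62
Picture frame (8x10) £20.50: general merchandise → 3.5% + 0% transit = 3.5% → £0.72
Storage bin £18.07: general merchandise → 3.5% + 0% transit = 3.5% → £0.63
Café latte £5.48: restaurant meals → 5.25% + 0% transit = 5.25% → £0.29
Antacid chews £7.89: over-the-counter medicine → 3.25% + 3% transit = 6.25% → £0.49
Breakfast burrito £8.01: restaurant meals → 5.25% + 0% transit = 5.25% → £0.42
Hoodie £56.35: apparel → 0% + 1% transit = 1% → £0.56
Total tax = £1.10 + £0.89 + £0.15 + £1.62 + £0.72 + £0.63 + £0.29 + £0.49 + £0.42 + £0.56 = £6.87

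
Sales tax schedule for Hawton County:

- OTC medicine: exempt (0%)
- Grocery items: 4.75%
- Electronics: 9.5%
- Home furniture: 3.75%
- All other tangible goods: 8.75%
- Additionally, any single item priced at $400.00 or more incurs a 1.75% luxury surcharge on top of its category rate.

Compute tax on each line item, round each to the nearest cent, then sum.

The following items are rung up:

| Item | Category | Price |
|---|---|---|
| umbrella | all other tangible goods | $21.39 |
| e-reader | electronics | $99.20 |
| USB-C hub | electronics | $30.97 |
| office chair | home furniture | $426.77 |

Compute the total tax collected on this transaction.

$37.70

Umbrella $21.39: all other tangible goods → 8.75% → $1.87
E-reader $99.20: electronics → 9.5% → $9.42
USB-C hub $30.97: electronics → 9.5% → $2.94
Office chair $426.77: home furniture → 3.75% + 1.75% surcharge = 5.5% → $23.47
Total tax = $1.87 + $9.42 + $2.94 + $23.47 = $37.70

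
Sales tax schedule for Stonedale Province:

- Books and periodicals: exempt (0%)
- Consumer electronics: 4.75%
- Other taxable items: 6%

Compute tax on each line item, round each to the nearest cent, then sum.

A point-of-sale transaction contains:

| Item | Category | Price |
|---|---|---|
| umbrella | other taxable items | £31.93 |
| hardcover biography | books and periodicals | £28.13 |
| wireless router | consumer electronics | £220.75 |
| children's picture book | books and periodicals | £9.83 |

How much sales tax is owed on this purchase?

Umbrella £31.93: other taxable items → 6% → £1.92
Hardcover biography £28.13: books and periodicals → 0% → £0.00
Wireless router £220.75: consumer electronics → 4.75% → £10.49
Children's picture book £9.83: books and periodicals → 0% → £0.00
Total tax = £1.92 + £10.49 = £12.41

£12.41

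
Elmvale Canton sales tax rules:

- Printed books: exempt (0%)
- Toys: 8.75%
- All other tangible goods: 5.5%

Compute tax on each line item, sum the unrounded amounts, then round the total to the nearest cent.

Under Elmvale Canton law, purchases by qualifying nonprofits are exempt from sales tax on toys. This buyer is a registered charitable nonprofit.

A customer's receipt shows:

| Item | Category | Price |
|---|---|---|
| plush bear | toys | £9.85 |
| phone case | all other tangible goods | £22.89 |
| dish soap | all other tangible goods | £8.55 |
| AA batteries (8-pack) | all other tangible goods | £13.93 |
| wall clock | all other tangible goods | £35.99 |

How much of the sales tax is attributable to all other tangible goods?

£4.47

Phone case £22.89: all other tangible goods → 5.5% → £1.25895
Dish soap £8.55: all other tangible goods → 5.5% → £0.47025
AA batteries (8-pack) £13.93: all other tangible goods → 5.5% → £0.76615
Wall clock £35.99: all other tangible goods → 5.5% → £1.97945
Tax on all other tangible goods: unrounded sum = £4.4748 → £4.47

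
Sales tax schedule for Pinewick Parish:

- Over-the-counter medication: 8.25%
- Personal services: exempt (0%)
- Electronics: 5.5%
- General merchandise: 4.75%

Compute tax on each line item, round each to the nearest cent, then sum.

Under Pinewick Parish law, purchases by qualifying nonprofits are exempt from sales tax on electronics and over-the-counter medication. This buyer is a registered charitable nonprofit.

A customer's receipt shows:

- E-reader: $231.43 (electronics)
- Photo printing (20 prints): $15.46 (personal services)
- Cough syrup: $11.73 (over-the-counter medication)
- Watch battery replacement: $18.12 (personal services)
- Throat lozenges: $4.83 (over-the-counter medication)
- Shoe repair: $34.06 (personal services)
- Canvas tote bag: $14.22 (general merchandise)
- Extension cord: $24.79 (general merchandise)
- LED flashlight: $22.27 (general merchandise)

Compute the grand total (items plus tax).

$379.83

E-reader $231.43: electronics, buyer-exempt → 0% → $0.00
Photo printing (20 prints) $15.46: personal services → 0% → $0.00
Cough syrup $11.73: over-the-counter medication, buyer-exempt → 0% → $0.00
Watch battery replacement $18.12: personal services → 0% → $0.00
Throat lozenges $4.83: over-the-counter medication, buyer-exempt → 0% → $0.00
Shoe repair $34.06: personal services → 0% → $0.00
Canvas tote bag $14.22: general merchandise → 4.75% → $0.68
Extension cord $24.79: general merchandise → 4.75% → $1.18
LED flashlight $22.27: general merchandise → 4.75% → $1.06
Subtotal = $376.91; tax = $2.92; total due = $379.83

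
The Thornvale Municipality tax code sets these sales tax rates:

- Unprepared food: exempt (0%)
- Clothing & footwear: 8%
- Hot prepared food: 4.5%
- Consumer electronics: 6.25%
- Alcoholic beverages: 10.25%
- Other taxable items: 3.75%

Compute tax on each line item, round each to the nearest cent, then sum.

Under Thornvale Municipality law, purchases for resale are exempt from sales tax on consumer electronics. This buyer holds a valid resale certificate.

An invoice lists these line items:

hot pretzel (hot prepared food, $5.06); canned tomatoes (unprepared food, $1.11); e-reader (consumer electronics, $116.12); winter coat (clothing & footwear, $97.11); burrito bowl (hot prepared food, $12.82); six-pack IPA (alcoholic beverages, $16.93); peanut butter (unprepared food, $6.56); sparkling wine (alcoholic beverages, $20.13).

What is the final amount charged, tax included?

Hot pretzel $5.06: hot prepared food → 4.5% → $0.23
Canned tomatoes $1.11: unprepared food → 0% → $0.00
E-reader $116.12: consumer electronics, buyer-exempt → 0% → $0.00
Winter coat $97.11: clothing & footwear → 8% → $7.77
Burrito bowl $12.82: hot prepared food → 4.5% → $0.58
Six-pack IPA $16.93: alcoholic beverages → 10.25% → $1.74
Peanut butter $6.56: unprepared food → 0% → $0.00
Sparkling wine $20.13: alcoholic beverages → 10.25% → $2.06
Subtotal = $275.84; tax = $12.38; total due = $288.22

$288.22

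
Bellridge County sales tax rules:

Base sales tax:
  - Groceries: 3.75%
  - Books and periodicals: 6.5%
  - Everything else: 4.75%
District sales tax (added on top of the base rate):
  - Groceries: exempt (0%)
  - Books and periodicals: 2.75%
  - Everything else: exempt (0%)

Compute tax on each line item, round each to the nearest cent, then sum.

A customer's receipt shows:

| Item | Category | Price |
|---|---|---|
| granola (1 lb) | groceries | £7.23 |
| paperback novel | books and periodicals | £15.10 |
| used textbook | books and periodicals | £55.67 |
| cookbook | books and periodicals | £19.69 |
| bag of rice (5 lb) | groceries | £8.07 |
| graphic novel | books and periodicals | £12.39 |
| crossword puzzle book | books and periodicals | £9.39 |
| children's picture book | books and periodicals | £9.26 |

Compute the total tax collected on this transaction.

Granola (1 lb) £7.23: groceries → 3.75% + 0% district = 3.75% → £0.27
Paperback novel £15.10: books and periodicals → 6.5% + 2.75% district = 9.25% → £1.40
Used textbook £55.67: books and periodicals → 6.5% + 2.75% district = 9.25% → £5.15
Cookbook £19.69: books and periodicals → 6.5% + 2.75% district = 9.25% → £1.82
Bag of rice (5 lb) £8.07: groceries → 3.75% + 0% district = 3.75% → £0.30
Graphic novel £12.39: books and periodicals → 6.5% + 2.75% district = 9.25% → £1.15
Crossword puzzle book £9.39: books and periodicals → 6.5% + 2.75% district = 9.25% → £0.87
Children's picture book £9.26: books and periodicals → 6.5% + 2.75% district = 9.25% → £0.86
Total tax = £0.27 + £1.40 + £5.15 + £1.82 + £0.30 + £1.15 + £0.87 + £0.86 = £11.82

£11.82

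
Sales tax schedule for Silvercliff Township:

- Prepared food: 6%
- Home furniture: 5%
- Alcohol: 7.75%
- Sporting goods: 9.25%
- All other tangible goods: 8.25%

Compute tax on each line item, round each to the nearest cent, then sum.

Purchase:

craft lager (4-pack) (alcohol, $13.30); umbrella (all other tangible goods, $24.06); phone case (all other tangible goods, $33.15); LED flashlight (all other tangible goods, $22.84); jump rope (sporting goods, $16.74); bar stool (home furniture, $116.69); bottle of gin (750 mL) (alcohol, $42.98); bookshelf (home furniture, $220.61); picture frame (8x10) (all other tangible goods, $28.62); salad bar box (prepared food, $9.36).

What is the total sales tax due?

Craft lager (4-pack) $13.30: alcohol → 7.75% → $1.03
Umbrella $24.06: all other tangible goods → 8.25% → $1.98
Phone case $33.15: all other tangible goods → 8.25% → $2.73
LED flashlight $22.84: all other tangible goods → 8.25% → $1.88
Jump rope $16.74: sporting goods → 9.25% → $1.55
Bar stool $116.69: home furniture → 5% → $5.83
Bottle of gin (750 mL) $42.98: alcohol → 7.75% → $3.33
Bookshelf $220.61: home furniture → 5% → $11.03
Picture frame (8x10) $28.62: all other tangible goods → 8.25% → $2.36
Salad bar box $9.36: prepared food → 6% → $0.56
Total tax = $1.03 + $1.98 + $2.73 + $1.88 + $1.55 + $5.83 + $3.33 + $11.03 + $2.36 + $0.56 = $32.28

$32.28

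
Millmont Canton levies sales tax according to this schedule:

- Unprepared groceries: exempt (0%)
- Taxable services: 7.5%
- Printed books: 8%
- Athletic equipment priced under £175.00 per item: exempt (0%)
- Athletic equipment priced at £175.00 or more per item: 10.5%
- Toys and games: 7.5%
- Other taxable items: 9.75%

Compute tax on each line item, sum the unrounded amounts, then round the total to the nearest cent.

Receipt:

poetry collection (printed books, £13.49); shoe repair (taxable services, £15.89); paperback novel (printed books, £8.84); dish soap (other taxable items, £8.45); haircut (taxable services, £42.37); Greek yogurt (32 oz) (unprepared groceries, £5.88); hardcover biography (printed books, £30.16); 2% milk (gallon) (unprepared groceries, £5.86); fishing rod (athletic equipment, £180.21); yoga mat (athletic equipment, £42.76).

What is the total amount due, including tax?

£382.22

Poetry collection £13.49: printed books → 8% → £1.0792
Shoe repair £15.89: taxable services → 7.5% → £1.19175
Paperback novel £8.84: printed books → 8% → £0.7072
Dish soap £8.45: other taxable items → 9.75% → £0.823875
Haircut £42.37: taxable services → 7.5% → £3.17775
Greek yogurt (32 oz) £5.88: unprepared groceries → 0% → £0.00
Hardcover biography £30.16: printed books → 8% → £2.4128
2% milk (gallon) £5.86: unprepared groceries → 0% → £0.00
Fishing rod £180.21: athletic equipment, £175.00 or more → 10.5% → £18.92205
Yoga mat £42.76: athletic equipment, under £175.00 → 0% → £0.00
Subtotal = £353.91; unrounded tax = £28.314625 → £28.31; total due = £382.22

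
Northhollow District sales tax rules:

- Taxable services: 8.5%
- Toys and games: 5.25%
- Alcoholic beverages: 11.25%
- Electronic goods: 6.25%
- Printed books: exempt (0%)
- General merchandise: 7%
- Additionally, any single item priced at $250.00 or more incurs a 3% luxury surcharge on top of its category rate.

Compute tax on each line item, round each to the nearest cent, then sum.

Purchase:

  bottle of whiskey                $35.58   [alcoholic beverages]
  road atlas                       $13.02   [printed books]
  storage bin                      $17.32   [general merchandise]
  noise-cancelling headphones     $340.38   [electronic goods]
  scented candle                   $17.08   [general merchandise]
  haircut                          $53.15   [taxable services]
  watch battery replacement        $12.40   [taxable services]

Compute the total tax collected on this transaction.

Bottle of whiskey $35.58: alcoholic beverages → 11.25% → $4.00
Road atlas $13.02: printed books → 0% → $0.00
Storage bin $17.32: general merchandise → 7% → $1.21
Noise-cancelling headphones $340.38: electronic goods → 6.25% + 3% surcharge = 9.25% → $31.49
Scented candle $17.08: general merchandise → 7% → $1.20
Haircut $53.15: taxable services → 8.5% → $4.52
Watch battery replacement $12.40: taxable services → 8.5% → $1.05
Total tax = $4.00 + $1.21 + $31.49 + $1.20 + $4.52 + $1.05 = $43.47

$43.47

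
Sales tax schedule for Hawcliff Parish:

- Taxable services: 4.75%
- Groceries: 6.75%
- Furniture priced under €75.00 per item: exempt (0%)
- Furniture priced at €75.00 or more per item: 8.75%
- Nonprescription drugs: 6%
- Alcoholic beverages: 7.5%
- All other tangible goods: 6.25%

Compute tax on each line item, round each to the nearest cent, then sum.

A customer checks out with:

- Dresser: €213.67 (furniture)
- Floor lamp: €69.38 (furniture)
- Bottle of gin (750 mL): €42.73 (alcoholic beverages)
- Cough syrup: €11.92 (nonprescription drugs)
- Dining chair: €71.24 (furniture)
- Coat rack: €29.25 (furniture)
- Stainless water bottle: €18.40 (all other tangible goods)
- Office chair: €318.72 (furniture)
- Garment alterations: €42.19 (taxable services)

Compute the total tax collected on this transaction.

Dresser €213.67: furniture, €75.00 or more → 8.75% → €18.70
Floor lamp €69.38: furniture, under €75.00 → 0% → €0.00
Bottle of gin (750 mL) €42.73: alcoholic beverages → 7.5% → €3.20
Cough syrup €11.92: nonprescription drugs → 6% → €0.72
Dining chair €71.24: furniture, under €75.00 → 0% → €0.00
Coat rack €29.25: furniture, under €75.00 → 0% → €0.00
Stainless water bottle €18.40: all other tangible goods → 6.25% → €1.15
Office chair €318.72: furniture, €75.00 or more → 8.75% → €27.89
Garment alterations €42.19: taxable services → 4.75% → €2.00
Total tax = €18.70 + €3.20 + €0.72 + €1.15 + €27.89 + €2.00 = €53.66

€53.66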